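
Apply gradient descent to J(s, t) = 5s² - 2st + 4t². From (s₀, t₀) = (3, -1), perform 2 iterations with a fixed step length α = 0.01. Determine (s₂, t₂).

(2.3948, -0.7376)

∇J = (10s - 2t, -2s + 8t)
(s₁, t₁) = (3, -1) − 0.01·(32, -14) = (2.68, -0.86)
(s₂, t₂) = (2.68, -0.86) − 0.01·(28.52, -12.24) = (2.3948, -0.7376)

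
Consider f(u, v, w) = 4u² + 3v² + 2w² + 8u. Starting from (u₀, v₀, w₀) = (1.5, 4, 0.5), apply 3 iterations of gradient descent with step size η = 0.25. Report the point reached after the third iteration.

(-3.5, -0.5, 0)

∇f = (8u + 8, 6v, 4w)
(u₁, v₁, w₁) = (1.5, 4, 0.5) − 0.25·(20, 24, 2) = (-3.5, -2, 0)
(u₂, v₂, w₂) = (-3.5, -2, 0) − 0.25·(-20, -12, 0) = (1.5, 1, 0)
(u₃, v₃, w₃) = (1.5, 1, 0) − 0.25·(20, 6, 0) = (-3.5, -0.5, 0)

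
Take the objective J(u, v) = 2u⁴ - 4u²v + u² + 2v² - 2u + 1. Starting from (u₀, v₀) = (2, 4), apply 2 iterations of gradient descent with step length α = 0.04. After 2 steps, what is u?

∇J = (8u³ - 8uv + 2u - 2, -4u² + 4v)
Step 1: at (2, 4), ∇J = (2, 0) → (2, 4) − 0.04·(2, 0) = (1.92, 4)
Step 2: at (1.92, 4), ∇J = (-2.976896, 1.2544) → (1.92, 4) − 0.04·(-2.976896, 1.2544) = (2.03907584, 3.949824)
u = 2.03907584

2.03907584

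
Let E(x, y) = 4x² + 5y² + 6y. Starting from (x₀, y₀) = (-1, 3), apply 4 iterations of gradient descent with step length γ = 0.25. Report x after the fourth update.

∇E = (8x, 10y + 6)
(x₁, y₁) = (-1, 3) − 0.25·(-8, 36) = (1, -6)
(x₂, y₂) = (1, -6) − 0.25·(8, -54) = (-1, 7.5)
(x₃, y₃) = (-1, 7.5) − 0.25·(-8, 81) = (1, -12.75)
(x₄, y₄) = (1, -12.75) − 0.25·(8, -121.5) = (-1, 17.625)
x = -1

-1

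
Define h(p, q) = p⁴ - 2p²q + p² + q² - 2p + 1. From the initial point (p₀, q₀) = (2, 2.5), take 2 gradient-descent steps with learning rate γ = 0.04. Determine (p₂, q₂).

(1.53069056, 2.576288)

∇h = (4p³ - 4pq + 2p - 2, -2p² + 2q)
Step 1: at (2, 2.5), ∇h = (14, -3) → (2, 2.5) − 0.04·(14, -3) = (1.44, 2.62)
Step 2: at (1.44, 2.62), ∇h = (-2.267264, 1.0928) → (1.44, 2.62) − 0.04·(-2.267264, 1.0928) = (1.53069056, 2.576288)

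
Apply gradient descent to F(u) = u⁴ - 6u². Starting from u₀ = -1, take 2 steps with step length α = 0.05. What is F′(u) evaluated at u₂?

F′(u) = 4u³ - 12u
u₁ = -1 − 0.05·8 = -1.4
u₂ = -1.4 − 0.05·5.824 = -1.6912
F′(u) at (-1.6912) = 0.946006949888

0.946006949888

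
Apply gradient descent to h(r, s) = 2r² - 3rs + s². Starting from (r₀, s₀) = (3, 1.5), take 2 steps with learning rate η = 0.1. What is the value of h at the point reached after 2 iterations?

-0.601875

∇h = (4r - 3s, -3r + 2s)
(r₁, s₁) = (3, 1.5) − 0.1·(7.5, -6) = (2.25, 2.1)
(r₂, s₂) = (2.25, 2.1) − 0.1·(2.7, -2.55) = (1.98, 2.355)
h(1.98, 2.355) = -0.601875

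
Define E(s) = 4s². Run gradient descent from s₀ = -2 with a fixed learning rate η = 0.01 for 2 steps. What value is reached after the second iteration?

-1.6928

E′(s) = 8s
Step 1: E′(-2) = -16; s₁ = -2 − 0.01·(-16) = -1.84
Step 2: E′(-1.84) = -14.72; s₂ = -1.84 − 0.01·(-14.72) = -1.6928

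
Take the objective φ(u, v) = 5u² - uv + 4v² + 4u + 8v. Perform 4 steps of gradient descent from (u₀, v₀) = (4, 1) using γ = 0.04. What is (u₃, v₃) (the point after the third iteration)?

(0.582272, -0.185984)

∇φ = (10u - v + 4, -u + 8v + 8)
Step 1: at (4, 1), ∇φ = (43, 12) → (4, 1) − 0.04·(43, 12) = (2.28, 0.52)
Step 2: at (2.28, 0.52), ∇φ = (26.28, 9.88) → (2.28, 0.52) − 0.04·(26.28, 9.88) = (1.2288, 0.1248)
Step 3: at (1.2288, 0.1248), ∇φ = (16.1632, 7.7696) → (1.2288, 0.1248) − 0.04·(16.1632, 7.7696) = (0.582272, -0.185984)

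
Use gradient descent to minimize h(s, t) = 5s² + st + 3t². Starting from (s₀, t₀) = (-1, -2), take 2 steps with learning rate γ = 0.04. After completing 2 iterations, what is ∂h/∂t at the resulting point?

-6.8768

∇h = (10s + t, s + 6t)
(s₁, t₁) = (-1, -2) − 0.04·(-12, -13) = (-0.52, -1.48)
(s₂, t₂) = (-0.52, -1.48) − 0.04·(-6.68, -9.4) = (-0.2528, -1.104)
∂h/∂t at (-0.2528, -1.104) = -6.8768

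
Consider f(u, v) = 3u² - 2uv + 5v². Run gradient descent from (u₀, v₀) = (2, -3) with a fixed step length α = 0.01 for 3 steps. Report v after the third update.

∇f = (6u - 2v, -2u + 10v)
(u₁, v₁) = (2, -3) − 0.01·(18, -34) = (1.82, -2.66)
(u₂, v₂) = (1.82, -2.66) − 0.01·(16.24, -30.24) = (1.6576, -2.3576)
(u₃, v₃) = (1.6576, -2.3576) − 0.01·(14.6608, -26.8912) = (1.510992, -2.088688)
v = -2.088688

-2.088688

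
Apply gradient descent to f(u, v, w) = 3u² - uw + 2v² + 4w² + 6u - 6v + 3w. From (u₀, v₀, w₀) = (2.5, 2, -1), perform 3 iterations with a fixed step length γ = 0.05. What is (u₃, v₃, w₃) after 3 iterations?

(0.131375, 1.756, -0.3905625)

∇f = (6u - w + 6, 4v - 6, -u + 8w + 3)
(u₁, v₁, w₁) = (2.5, 2, -1) − 0.05·(22, 2, -7.5) = (1.4, 1.9, -0.625)
(u₂, v₂, w₂) = (1.4, 1.9, -0.625) − 0.05·(15.025, 1.6, -3.4) = (0.64875, 1.82, -0.455)
(u₃, v₃, w₃) = (0.64875, 1.82, -0.455) − 0.05·(10.3475, 1.28, -1.28875) = (0.131375, 1.756, -0.3905625)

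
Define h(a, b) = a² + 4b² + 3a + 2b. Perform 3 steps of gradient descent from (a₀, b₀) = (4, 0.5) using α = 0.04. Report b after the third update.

∇h = (2a + 3, 8b + 2)
Step 1: at (4, 0.5), ∇h = (11, 6) → (4, 0.5) − 0.04·(11, 6) = (3.56, 0.26)
Step 2: at (3.56, 0.26), ∇h = (10.12, 4.08) → (3.56, 0.26) − 0.04·(10.12, 4.08) = (3.1552, 0.0968)
Step 3: at (3.1552, 0.0968), ∇h = (9.3104, 2.7744) → (3.1552, 0.0968) − 0.04·(9.3104, 2.7744) = (2.782784, -0.014176)
b = -0.014176

-0.014176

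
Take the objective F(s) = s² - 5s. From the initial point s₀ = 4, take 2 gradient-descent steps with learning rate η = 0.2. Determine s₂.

3.04

F′(s) = 2s - 5
s₁ = 4 − 0.2·3 = 3.4
s₂ = 3.4 − 0.2·1.8 = 3.04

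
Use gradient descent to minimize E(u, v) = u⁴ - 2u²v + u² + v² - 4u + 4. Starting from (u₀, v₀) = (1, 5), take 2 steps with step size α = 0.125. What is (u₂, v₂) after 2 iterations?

(-7.7265625, 5.640625)

∇E = (4u³ - 4uv + 2u - 4, -2u² + 2v)
(u₁, v₁) = (1, 5) − 0.125·(-18, 8) = (3.25, 4)
(u₂, v₂) = (3.25, 4) − 0.125·(87.8125, -13.125) = (-7.7265625, 5.640625)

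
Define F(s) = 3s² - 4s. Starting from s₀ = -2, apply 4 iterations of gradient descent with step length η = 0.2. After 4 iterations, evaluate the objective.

F′(s) = 6s - 4
Step 1: F′(-2) = -16; s₁ = -2 − 0.2·(-16) = 1.2
Step 2: F′(1.2) = 3.2; s₂ = 1.2 − 0.2·3.2 = 0.56
Step 3: F′(0.56) = -0.64; s₃ = 0.56 − 0.2·(-0.64) = 0.688
Step 4: F′(0.688) = 0.128; s₄ = 0.688 − 0.2·0.128 = 0.6624
F(0.6624) = -1.33327872

-1.33327872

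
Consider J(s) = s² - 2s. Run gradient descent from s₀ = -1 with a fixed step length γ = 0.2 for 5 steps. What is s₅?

0.84448

J′(s) = 2s - 2
s₁ = -1 − 0.2·(-4) = -0.2
s₂ = -0.2 − 0.2·(-2.4) = 0.28
s₃ = 0.28 − 0.2·(-1.44) = 0.568
s₄ = 0.568 − 0.2·(-0.864) = 0.7408
s₅ = 0.7408 − 0.2·(-0.5184) = 0.84448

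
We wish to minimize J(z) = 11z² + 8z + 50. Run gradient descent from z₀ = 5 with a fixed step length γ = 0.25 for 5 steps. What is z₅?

-9897.78125

J′(z) = 22z + 8
Step 1: J′(5) = 118; z₁ = 5 − 0.25·118 = -24.5
Step 2: J′(-24.5) = -531; z₂ = -24.5 − 0.25·(-531) = 108.25
Step 3: J′(108.25) = 2389.5; z₃ = 108.25 − 0.25·2389.5 = -489.125
Step 4: J′(-489.125) = -10752.75; z₄ = -489.125 − 0.25·(-10752.75) = 2199.0625
Step 5: J′(2199.0625) = 48387.375; z₅ = 2199.0625 − 0.25·48387.375 = -9897.78125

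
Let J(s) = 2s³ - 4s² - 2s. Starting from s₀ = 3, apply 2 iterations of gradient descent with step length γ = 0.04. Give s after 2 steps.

1.713344

J′(s) = 6s² - 8s - 2
Step 1: J′(3) = 28; s₁ = 3 − 0.04·28 = 1.88
Step 2: J′(1.88) = 4.1664; s₂ = 1.88 − 0.04·4.1664 = 1.713344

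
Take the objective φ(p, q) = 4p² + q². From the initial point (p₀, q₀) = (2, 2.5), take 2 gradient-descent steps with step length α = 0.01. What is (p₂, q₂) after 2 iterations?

∇φ = (8p, 2q)
(p₁, q₁) = (2, 2.5) − 0.01·(16, 5) = (1.84, 2.45)
(p₂, q₂) = (1.84, 2.45) − 0.01·(14.72, 4.9) = (1.6928, 2.401)

(1.6928, 2.401)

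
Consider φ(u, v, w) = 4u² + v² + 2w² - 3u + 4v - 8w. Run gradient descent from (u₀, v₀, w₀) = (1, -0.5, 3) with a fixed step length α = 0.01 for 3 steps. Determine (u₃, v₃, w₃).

(0.86168, -0.588212, 2.884736)

∇φ = (8u - 3, 2v + 4, 4w - 8)
Step 1: at (1, -0.5, 3), ∇φ = (5, 3, 4) → (1, -0.5, 3) − 0.01·(5, 3, 4) = (0.95, -0.53, 2.96)
Step 2: at (0.95, -0.53, 2.96), ∇φ = (4.6, 2.94, 3.84) → (0.95, -0.53, 2.96) − 0.01·(4.6, 2.94, 3.84) = (0.904, -0.5594, 2.9216)
Step 3: at (0.904, -0.5594, 2.9216), ∇φ = (4.232, 2.8812, 3.6864) → (0.904, -0.5594, 2.9216) − 0.01·(4.232, 2.8812, 3.6864) = (0.86168, -0.588212, 2.884736)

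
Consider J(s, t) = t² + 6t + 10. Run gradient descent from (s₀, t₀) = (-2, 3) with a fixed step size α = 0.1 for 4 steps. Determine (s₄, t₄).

(-2, -0.5424)

∇J = (0, 2t + 6)
Step 1: at (-2, 3), ∇J = (0, 12) → (-2, 3) − 0.1·(0, 12) = (-2, 1.8)
Step 2: at (-2, 1.8), ∇J = (0, 9.6) → (-2, 1.8) − 0.1·(0, 9.6) = (-2, 0.84)
Step 3: at (-2, 0.84), ∇J = (0, 7.68) → (-2, 0.84) − 0.1·(0, 7.68) = (-2, 0.072)
Step 4: at (-2, 0.072), ∇J = (0, 6.144) → (-2, 0.072) − 0.1·(0, 6.144) = (-2, -0.5424)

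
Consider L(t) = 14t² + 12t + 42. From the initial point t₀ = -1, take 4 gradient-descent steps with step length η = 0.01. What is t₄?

-0.58213632

L′(t) = 28t + 12
Step 1: L′(-1) = -16; t₁ = -1 − 0.01·(-16) = -0.84
Step 2: L′(-0.84) = -11.52; t₂ = -0.84 − 0.01·(-11.52) = -0.7248
Step 3: L′(-0.7248) = -8.2944; t₃ = -0.7248 − 0.01·(-8.2944) = -0.641856
Step 4: L′(-0.641856) = -5.971968; t₄ = -0.641856 − 0.01·(-5.971968) = -0.58213632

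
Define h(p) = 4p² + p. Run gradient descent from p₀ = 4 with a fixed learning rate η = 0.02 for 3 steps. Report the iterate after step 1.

h′(p) = 8p + 1
p₁ = 4 − 0.02·33 = 3.34

3.34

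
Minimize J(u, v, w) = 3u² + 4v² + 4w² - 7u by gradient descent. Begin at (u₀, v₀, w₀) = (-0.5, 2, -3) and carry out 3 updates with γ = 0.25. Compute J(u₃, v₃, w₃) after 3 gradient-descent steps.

∇J = (6u - 7, 8v, 8w)
(u₁, v₁, w₁) = (-0.5, 2, -3) − 0.25·(-10, 16, -24) = (2, -2, 3)
(u₂, v₂, w₂) = (2, -2, 3) − 0.25·(5, -16, 24) = (0.75, 2, -3)
(u₃, v₃, w₃) = (0.75, 2, -3) − 0.25·(-2.5, 16, -24) = (1.375, -2, 3)
J(1.375, -2, 3) = 48.046875

48.046875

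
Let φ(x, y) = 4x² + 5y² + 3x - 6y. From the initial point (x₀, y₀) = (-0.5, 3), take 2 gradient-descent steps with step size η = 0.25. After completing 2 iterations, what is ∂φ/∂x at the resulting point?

-1

∇φ = (8x + 3, 10y - 6)
Step 1: at (-0.5, 3), ∇φ = (-1, 24) → (-0.5, 3) − 0.25·(-1, 24) = (-0.25, -3)
Step 2: at (-0.25, -3), ∇φ = (1, -36) → (-0.25, -3) − 0.25·(1, -36) = (-0.5, 6)
∂φ/∂x at (-0.5, 6) = -1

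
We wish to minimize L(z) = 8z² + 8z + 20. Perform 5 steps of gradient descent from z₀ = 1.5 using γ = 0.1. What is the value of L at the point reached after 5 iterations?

18.1934917632

L′(z) = 16z + 8
Step 1: L′(1.5) = 32; z₁ = 1.5 − 0.1·32 = -1.7
Step 2: L′(-1.7) = -19.2; z₂ = -1.7 − 0.1·(-19.2) = 0.22
Step 3: L′(0.22) = 11.52; z₃ = 0.22 − 0.1·11.52 = -0.932
Step 4: L′(-0.932) = -6.912; z₄ = -0.932 − 0.1·(-6.912) = -0.2408
Step 5: L′(-0.2408) = 4.1472; z₅ = -0.2408 − 0.1·4.1472 = -0.65552
L(-0.65552) = 18.1934917632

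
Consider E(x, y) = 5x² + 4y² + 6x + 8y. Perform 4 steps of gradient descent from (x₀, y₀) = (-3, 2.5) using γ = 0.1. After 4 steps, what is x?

∇E = (10x + 6, 8y + 8)
(x₁, y₁) = (-3, 2.5) − 0.1·(-24, 28) = (-0.6, -0.3)
(x₂, y₂) = (-0.6, -0.3) − 0.1·(0, 5.6) = (-0.6, -0.86)
(x₃, y₃) = (-0.6, -0.86) − 0.1·(0, 1.12) = (-0.6, -0.972)
(x₄, y₄) = (-0.6, -0.972) − 0.1·(0, 0.224) = (-0.6, -0.9944)
x = -0.6

-0.6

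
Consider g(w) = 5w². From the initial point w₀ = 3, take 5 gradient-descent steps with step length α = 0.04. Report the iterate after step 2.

1.08

g′(w) = 10w
w₁ = 3 − 0.04·30 = 1.8
w₂ = 1.8 − 0.04·18 = 1.08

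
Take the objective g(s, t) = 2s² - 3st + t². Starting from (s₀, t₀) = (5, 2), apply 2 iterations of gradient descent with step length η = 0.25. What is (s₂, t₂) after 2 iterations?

∇g = (4s - 3t, -3s + 2t)
(s₁, t₁) = (5, 2) − 0.25·(14, -11) = (1.5, 4.75)
(s₂, t₂) = (1.5, 4.75) − 0.25·(-8.25, 5) = (3.5625, 3.5)

(3.5625, 3.5)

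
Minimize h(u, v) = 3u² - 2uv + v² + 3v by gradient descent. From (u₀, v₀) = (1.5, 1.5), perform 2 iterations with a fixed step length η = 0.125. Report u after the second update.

∇h = (6u - 2v, -2u + 2v + 3)
(u₁, v₁) = (1.5, 1.5) − 0.125·(6, 3) = (0.75, 1.125)
(u₂, v₂) = (0.75, 1.125) − 0.125·(2.25, 3.75) = (0.46875, 0.65625)
u = 0.46875

0.46875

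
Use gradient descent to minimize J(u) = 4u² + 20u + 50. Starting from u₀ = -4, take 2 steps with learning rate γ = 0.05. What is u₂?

-3.04

J′(u) = 8u + 20
u₁ = -4 − 0.05·(-12) = -3.4
u₂ = -3.4 − 0.05·(-7.2) = -3.04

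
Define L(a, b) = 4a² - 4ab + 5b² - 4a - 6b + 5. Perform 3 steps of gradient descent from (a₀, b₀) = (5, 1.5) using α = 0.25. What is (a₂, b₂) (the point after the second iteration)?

(7.75, -7.375)

∇L = (8a - 4b - 4, -4a + 10b - 6)
(a₁, b₁) = (5, 1.5) − 0.25·(30, -11) = (-2.5, 4.25)
(a₂, b₂) = (-2.5, 4.25) − 0.25·(-41, 46.5) = (7.75, -7.375)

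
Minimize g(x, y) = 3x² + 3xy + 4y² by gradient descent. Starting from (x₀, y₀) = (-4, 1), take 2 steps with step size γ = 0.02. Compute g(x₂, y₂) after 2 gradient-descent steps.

∇g = (6x + 3y, 3x + 8y)
Step 1: at (-4, 1), ∇g = (-21, -4) → (-4, 1) − 0.02·(-21, -4) = (-3.58, 1.08)
Step 2: at (-3.58, 1.08), ∇g = (-18.24, -2.1) → (-3.58, 1.08) − 0.02·(-18.24, -2.1) = (-3.2152, 1.122)
g(-3.2152, 1.122) = 25.22570592

25.22570592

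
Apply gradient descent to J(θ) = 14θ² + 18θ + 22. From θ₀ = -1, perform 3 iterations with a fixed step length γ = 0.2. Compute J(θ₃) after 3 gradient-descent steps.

16934.6016

J′(θ) = 28θ + 18
Step 1: J′(-1) = -10; θ₁ = -1 − 0.2·(-10) = 1
Step 2: J′(1) = 46; θ₂ = 1 − 0.2·46 = -8.2
Step 3: J′(-8.2) = -211.6; θ₃ = -8.2 − 0.2·(-211.6) = 34.12
J(34.12) = 16934.6016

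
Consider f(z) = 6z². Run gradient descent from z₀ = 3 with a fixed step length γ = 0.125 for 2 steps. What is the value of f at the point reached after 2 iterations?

f′(z) = 12z
Step 1: f′(3) = 36; z₁ = 3 − 0.125·36 = -1.5
Step 2: f′(-1.5) = -18; z₂ = -1.5 − 0.125·(-18) = 0.75
f(0.75) = 3.375

3.375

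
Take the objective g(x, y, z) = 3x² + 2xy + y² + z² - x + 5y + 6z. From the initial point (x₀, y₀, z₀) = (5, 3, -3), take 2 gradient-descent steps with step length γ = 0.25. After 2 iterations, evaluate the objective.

∇g = (6x + 2y - 1, 2x + 2y + 5, 2z + 6)
(x₁, y₁, z₁) = (5, 3, -3) − 0.25·(35, 21, 0) = (-3.75, -2.25, -3)
(x₂, y₂, z₂) = (-3.75, -2.25, -3) − 0.25·(-28, -7, 0) = (3.25, -0.5, -3)
g(3.25, -0.5, -3) = 13.9375

13.9375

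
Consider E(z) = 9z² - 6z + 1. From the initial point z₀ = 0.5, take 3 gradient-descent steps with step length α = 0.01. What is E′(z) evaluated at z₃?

1.654104

E′(z) = 18z - 6
Step 1: E′(0.5) = 3; z₁ = 0.5 − 0.01·3 = 0.47
Step 2: E′(0.47) = 2.46; z₂ = 0.47 − 0.01·2.46 = 0.4454
Step 3: E′(0.4454) = 2.0172; z₃ = 0.4454 − 0.01·2.0172 = 0.425228
E′(z) at (0.425228) = 1.654104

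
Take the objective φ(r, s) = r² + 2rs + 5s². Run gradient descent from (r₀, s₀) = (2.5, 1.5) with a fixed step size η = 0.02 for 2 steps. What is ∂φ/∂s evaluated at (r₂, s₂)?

∇φ = (2r + 2s, 2r + 10s)
Step 1: at (2.5, 1.5), ∇φ = (8, 20) → (2.5, 1.5) − 0.02·(8, 20) = (2.34, 1.1)
Step 2: at (2.34, 1.1), ∇φ = (6.88, 15.68) → (2.34, 1.1) − 0.02·(6.88, 15.68) = (2.2024, 0.7864)
∂φ/∂s at (2.2024, 0.7864) = 12.2688

12.2688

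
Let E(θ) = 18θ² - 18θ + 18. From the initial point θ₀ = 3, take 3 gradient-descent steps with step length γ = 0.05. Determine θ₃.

E′(θ) = 36θ - 18
θ₁ = 3 − 0.05·90 = -1.5
θ₂ = -1.5 − 0.05·(-72) = 2.1
θ₃ = 2.1 − 0.05·57.6 = -0.78

-0.78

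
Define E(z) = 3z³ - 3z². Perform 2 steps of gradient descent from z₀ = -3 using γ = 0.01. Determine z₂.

-5.662209

E′(z) = 9z² - 6z
z₁ = -3 − 0.01·99 = -3.99
z₂ = -3.99 − 0.01·167.2209 = -5.662209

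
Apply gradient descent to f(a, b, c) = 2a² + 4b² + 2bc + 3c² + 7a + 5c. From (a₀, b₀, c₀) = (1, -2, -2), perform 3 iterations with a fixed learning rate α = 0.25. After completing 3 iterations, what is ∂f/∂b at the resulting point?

43.5

∇f = (4a + 7, 8b + 2c, 2b + 6c + 5)
(a₁, b₁, c₁) = (1, -2, -2) − 0.25·(11, -20, -11) = (-1.75, 3, 0.75)
(a₂, b₂, c₂) = (-1.75, 3, 0.75) − 0.25·(0, 25.5, 15.5) = (-1.75, -3.375, -3.125)
(a₃, b₃, c₃) = (-1.75, -3.375, -3.125) − 0.25·(0, -33.25, -20.5) = (-1.75, 4.9375, 2)
∂f/∂b at (-1.75, 4.9375, 2) = 43.5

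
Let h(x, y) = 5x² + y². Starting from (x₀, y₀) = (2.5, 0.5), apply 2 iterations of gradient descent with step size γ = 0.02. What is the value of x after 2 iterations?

1.6

∇h = (10x, 2y)
(x₁, y₁) = (2.5, 0.5) − 0.02·(25, 1) = (2, 0.48)
(x₂, y₂) = (2, 0.48) − 0.02·(20, 0.96) = (1.6, 0.4608)
x = 1.6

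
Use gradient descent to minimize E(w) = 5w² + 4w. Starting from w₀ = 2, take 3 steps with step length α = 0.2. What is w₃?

-2.8

E′(w) = 10w + 4
w₁ = 2 − 0.2·24 = -2.8
w₂ = -2.8 − 0.2·(-24) = 2
w₃ = 2 − 0.2·24 = -2.8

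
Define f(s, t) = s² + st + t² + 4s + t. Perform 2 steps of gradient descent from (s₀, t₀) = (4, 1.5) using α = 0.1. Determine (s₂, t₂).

∇f = (2s + t + 4, s + 2t + 1)
Step 1: at (4, 1.5), ∇f = (13.5, 8) → (4, 1.5) − 0.1·(13.5, 8) = (2.65, 0.7)
Step 2: at (2.65, 0.7), ∇f = (10, 5.05) → (2.65, 0.7) − 0.1·(10, 5.05) = (1.65, 0.195)

(1.65, 0.195)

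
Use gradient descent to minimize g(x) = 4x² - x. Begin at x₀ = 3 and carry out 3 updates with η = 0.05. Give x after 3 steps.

g′(x) = 8x - 1
Step 1: g′(3) = 23; x₁ = 3 − 0.05·23 = 1.85
Step 2: g′(1.85) = 13.8; x₂ = 1.85 − 0.05·13.8 = 1.16
Step 3: g′(1.16) = 8.28; x₃ = 1.16 − 0.05·8.28 = 0.746

0.746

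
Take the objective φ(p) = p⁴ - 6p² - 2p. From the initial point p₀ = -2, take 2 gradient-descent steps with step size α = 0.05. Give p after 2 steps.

-1.625

φ′(p) = 4p³ - 12p - 2
Step 1: φ′(-2) = -10; p₁ = -2 − 0.05·(-10) = -1.5
Step 2: φ′(-1.5) = 2.5; p₂ = -1.5 − 0.05·2.5 = -1.625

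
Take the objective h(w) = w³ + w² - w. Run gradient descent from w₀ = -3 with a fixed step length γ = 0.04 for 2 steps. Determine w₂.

h′(w) = 3w² + 2w - 1
Step 1: h′(-3) = 20; w₁ = -3 − 0.04·20 = -3.8
Step 2: h′(-3.8) = 34.72; w₂ = -3.8 − 0.04·34.72 = -5.1888

-5.1888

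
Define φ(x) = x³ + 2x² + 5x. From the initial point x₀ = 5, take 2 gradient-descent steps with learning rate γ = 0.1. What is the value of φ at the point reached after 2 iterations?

-1144

φ′(x) = 3x² + 4x + 5
x₁ = 5 − 0.1·100 = -5
x₂ = -5 − 0.1·60 = -11
φ(-11) = -1144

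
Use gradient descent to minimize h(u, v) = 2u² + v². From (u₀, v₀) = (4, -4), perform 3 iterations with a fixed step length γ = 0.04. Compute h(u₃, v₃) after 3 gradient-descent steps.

∇h = (4u, 2v)
(u₁, v₁) = (4, -4) − 0.04·(16, -8) = (3.36, -3.68)
(u₂, v₂) = (3.36, -3.68) − 0.04·(13.44, -7.36) = (2.8224, -3.3856)
(u₃, v₃) = (2.8224, -3.3856) − 0.04·(11.2896, -6.7712) = (2.370816, -3.114752)
h(2.370816, -3.114752) = 20.943217033216

20.943217033216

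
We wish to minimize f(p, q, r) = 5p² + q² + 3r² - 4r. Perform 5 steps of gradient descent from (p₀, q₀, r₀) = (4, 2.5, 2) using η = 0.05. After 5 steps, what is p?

∇f = (10p, 2q, 6r - 4)
Step 1: at (4, 2.5, 2), ∇f = (40, 5, 8) → (4, 2.5, 2) − 0.05·(40, 5, 8) = (2, 2.25, 1.6)
Step 2: at (2, 2.25, 1.6), ∇f = (20, 4.5, 5.6) → (2, 2.25, 1.6) − 0.05·(20, 4.5, 5.6) = (1, 2.025, 1.32)
Step 3: at (1, 2.025, 1.32), ∇f = (10, 4.05, 3.92) → (1, 2.025, 1.32) − 0.05·(10, 4.05, 3.92) = (0.5, 1.8225, 1.124)
Step 4: at (0.5, 1.8225, 1.124), ∇f = (5, 3.645, 2.744) → (0.5, 1.8225, 1.124) − 0.05·(5, 3.645, 2.744) = (0.25, 1.64025, 0.9868)
Step 5: at (0.25, 1.64025, 0.9868), ∇f = (2.5, 3.2805, 1.9208) → (0.25, 1.64025, 0.9868) − 0.05·(2.5, 3.2805, 1.9208) = (0.125, 1.476225, 0.89076)
p = 0.125

0.125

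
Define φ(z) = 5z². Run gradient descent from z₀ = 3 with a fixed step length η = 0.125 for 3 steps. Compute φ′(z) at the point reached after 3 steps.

-0.46875

φ′(z) = 10z
z₁ = 3 − 0.125·30 = -0.75
z₂ = -0.75 − 0.125·(-7.5) = 0.1875
z₃ = 0.1875 − 0.125·1.875 = -0.046875
φ′(z) at (-0.046875) = -0.46875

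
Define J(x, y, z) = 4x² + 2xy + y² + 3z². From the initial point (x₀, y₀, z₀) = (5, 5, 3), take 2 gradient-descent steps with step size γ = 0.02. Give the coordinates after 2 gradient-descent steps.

∇J = (8x + 2y, 2x + 2y, 6z)
Step 1: at (5, 5, 3), ∇J = (50, 20, 18) → (5, 5, 3) − 0.02·(50, 20, 18) = (4, 4.6, 2.64)
Step 2: at (4, 4.6, 2.64), ∇J = (41.2, 17.2, 15.84) → (4, 4.6, 2.64) − 0.02·(41.2, 17.2, 15.84) = (3.176, 4.256, 2.3232)

(3.176, 4.256, 2.3232)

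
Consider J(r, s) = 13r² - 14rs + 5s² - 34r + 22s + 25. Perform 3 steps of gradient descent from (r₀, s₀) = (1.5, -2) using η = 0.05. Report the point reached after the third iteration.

∇J = (26r - 14s - 34, -14r + 10s + 22)
(r₁, s₁) = (1.5, -2) − 0.05·(33, -19) = (-0.15, -1.05)
(r₂, s₂) = (-0.15, -1.05) − 0.05·(-23.2, 13.6) = (1.01, -1.73)
(r₃, s₃) = (1.01, -1.73) − 0.05·(16.48, -9.44) = (0.186, -1.258)

(0.186, -1.258)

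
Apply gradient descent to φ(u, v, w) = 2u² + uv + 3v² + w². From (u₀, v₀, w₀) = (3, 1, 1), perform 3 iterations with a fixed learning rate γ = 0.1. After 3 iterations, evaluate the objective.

∇φ = (4u + v, u + 6v, 2w)
Step 1: at (3, 1, 1), ∇φ = (13, 9, 2) → (3, 1, 1) − 0.1·(13, 9, 2) = (1.7, 0.1, 0.8)
Step 2: at (1.7, 0.1, 0.8), ∇φ = (6.9, 2.3, 1.6) → (1.7, 0.1, 0.8) − 0.1·(6.9, 2.3, 1.6) = (1.01, -0.13, 0.64)
Step 3: at (1.01, -0.13, 0.64), ∇φ = (3.91, 0.23, 1.28) → (1.01, -0.13, 0.64) − 0.1·(3.91, 0.23, 1.28) = (0.619, -0.153, 0.512)
φ(0.619, -0.153, 0.512) = 1.003986

1.003986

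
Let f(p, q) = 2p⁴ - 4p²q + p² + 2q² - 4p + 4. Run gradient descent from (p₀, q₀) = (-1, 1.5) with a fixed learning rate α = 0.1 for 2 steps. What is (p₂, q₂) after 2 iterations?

∇f = (8p³ - 8pq + 2p - 4, -4p² + 4q)
Step 1: at (-1, 1.5), ∇f = (-2, 2) → (-1, 1.5) − 0.1·(-2, 2) = (-0.8, 1.3)
Step 2: at (-0.8, 1.3), ∇f = (-1.376, 2.64) → (-0.8, 1.3) − 0.1·(-1.376, 2.64) = (-0.6624, 1.036)

(-0.6624, 1.036)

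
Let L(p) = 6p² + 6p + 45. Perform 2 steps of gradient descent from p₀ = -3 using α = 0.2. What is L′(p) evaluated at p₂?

-58.8

L′(p) = 12p + 6
p₁ = -3 − 0.2·(-30) = 3
p₂ = 3 − 0.2·42 = -5.4
L′(p) at (-5.4) = -58.8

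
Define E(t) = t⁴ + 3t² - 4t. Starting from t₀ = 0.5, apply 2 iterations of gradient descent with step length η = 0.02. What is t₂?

0.51818792

E′(t) = 4t³ + 6t - 4
Step 1: E′(0.5) = -0.5; t₁ = 0.5 − 0.02·(-0.5) = 0.51
Step 2: E′(0.51) = -0.409396; t₂ = 0.51 − 0.02·(-0.409396) = 0.51818792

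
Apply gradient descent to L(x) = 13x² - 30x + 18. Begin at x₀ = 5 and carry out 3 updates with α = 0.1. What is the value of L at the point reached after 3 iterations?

3227.08

L′(x) = 26x - 30
x₁ = 5 − 0.1·100 = -5
x₂ = -5 − 0.1·(-160) = 11
x₃ = 11 − 0.1·256 = -14.6
L(-14.6) = 3227.08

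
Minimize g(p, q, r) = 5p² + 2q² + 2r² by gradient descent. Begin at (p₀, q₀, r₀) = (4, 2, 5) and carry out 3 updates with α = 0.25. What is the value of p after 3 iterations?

-13.5

∇g = (10p, 4q, 4r)
(p₁, q₁, r₁) = (4, 2, 5) − 0.25·(40, 8, 20) = (-6, 0, 0)
(p₂, q₂, r₂) = (-6, 0, 0) − 0.25·(-60, 0, 0) = (9, 0, 0)
(p₃, q₃, r₃) = (9, 0, 0) − 0.25·(90, 0, 0) = (-13.5, 0, 0)
p = -13.5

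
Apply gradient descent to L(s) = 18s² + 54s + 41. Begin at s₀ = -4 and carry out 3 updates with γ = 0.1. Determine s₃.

42.44

L′(s) = 36s + 54
Step 1: L′(-4) = -90; s₁ = -4 − 0.1·(-90) = 5
Step 2: L′(5) = 234; s₂ = 5 − 0.1·234 = -18.4
Step 3: L′(-18.4) = -608.4; s₃ = -18.4 − 0.1·(-608.4) = 42.44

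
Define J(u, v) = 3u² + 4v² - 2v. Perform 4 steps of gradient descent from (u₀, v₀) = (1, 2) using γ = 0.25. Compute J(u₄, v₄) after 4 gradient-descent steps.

∇J = (6u, 8v - 2)
(u₁, v₁) = (1, 2) − 0.25·(6, 14) = (-0.5, -1.5)
(u₂, v₂) = (-0.5, -1.5) − 0.25·(-3, -14) = (0.25, 2)
(u₃, v₃) = (0.25, 2) − 0.25·(1.5, 14) = (-0.125, -1.5)
(u₄, v₄) = (-0.125, -1.5) − 0.25·(-0.75, -14) = (0.0625, 2)
J(0.0625, 2) = 12.01171875

12.01171875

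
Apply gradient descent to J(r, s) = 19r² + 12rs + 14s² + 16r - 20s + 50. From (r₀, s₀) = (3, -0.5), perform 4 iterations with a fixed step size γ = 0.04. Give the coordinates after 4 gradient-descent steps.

(0.19428096, 1.65640064)

∇J = (38r + 12s + 16, 12r + 28s - 20)
(r₁, s₁) = (3, -0.5) − 0.04·(124, 2) = (-1.96, -0.58)
(r₂, s₂) = (-1.96, -0.58) − 0.04·(-65.44, -59.76) = (0.6576, 1.8104)
(r₃, s₃) = (0.6576, 1.8104) − 0.04·(62.7136, 38.5824) = (-1.850944, 0.267104)
(r₄, s₄) = (-1.850944, 0.267104) − 0.04·(-51.130624, -34.732416) = (0.19428096, 1.65640064)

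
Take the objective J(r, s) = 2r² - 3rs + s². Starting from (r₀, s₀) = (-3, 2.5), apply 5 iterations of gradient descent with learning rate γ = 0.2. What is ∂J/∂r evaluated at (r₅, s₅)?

-0.01728

∇J = (4r - 3s, -3r + 2s)
(r₁, s₁) = (-3, 2.5) − 0.2·(-19.5, 14) = (0.9, -0.3)
(r₂, s₂) = (0.9, -0.3) − 0.2·(4.5, -3.3) = (0, 0.36)
(r₃, s₃) = (0, 0.36) − 0.2·(-1.08, 0.72) = (0.216, 0.216)
(r₄, s₄) = (0.216, 0.216) − 0.2·(0.216, -0.216) = (0.1728, 0.2592)
(r₅, s₅) = (0.1728, 0.2592) − 0.2·(-0.0864, 0) = (0.19008, 0.2592)
∂J/∂r at (0.19008, 0.2592) = -0.01728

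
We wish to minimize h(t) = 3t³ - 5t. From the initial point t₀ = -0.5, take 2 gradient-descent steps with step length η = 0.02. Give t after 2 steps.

h′(t) = 9t² - 5
t₁ = -0.5 − 0.02·(-2.75) = -0.445
t₂ = -0.445 − 0.02·(-3.217775) = -0.3806445

-0.3806445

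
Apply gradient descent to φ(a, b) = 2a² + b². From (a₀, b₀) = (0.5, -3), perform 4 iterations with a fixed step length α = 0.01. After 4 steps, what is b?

-2.76710448

∇φ = (4a, 2b)
Step 1: at (0.5, -3), ∇φ = (2, -6) → (0.5, -3) − 0.01·(2, -6) = (0.48, -2.94)
Step 2: at (0.48, -2.94), ∇φ = (1.92, -5.88) → (0.48, -2.94) − 0.01·(1.92, -5.88) = (0.4608, -2.8812)
Step 3: at (0.4608, -2.8812), ∇φ = (1.8432, -5.7624) → (0.4608, -2.8812) − 0.01·(1.8432, -5.7624) = (0.442368, -2.823576)
Step 4: at (0.442368, -2.823576), ∇φ = (1.769472, -5.647152) → (0.442368, -2.823576) − 0.01·(1.769472, -5.647152) = (0.42467328, -2.76710448)
b = -2.76710448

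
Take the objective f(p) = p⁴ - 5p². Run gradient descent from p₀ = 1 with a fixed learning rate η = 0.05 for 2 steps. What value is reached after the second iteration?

1.5106

f′(p) = 4p³ - 10p
p₁ = 1 − 0.05·(-6) = 1.3
p₂ = 1.3 − 0.05·(-4.212) = 1.5106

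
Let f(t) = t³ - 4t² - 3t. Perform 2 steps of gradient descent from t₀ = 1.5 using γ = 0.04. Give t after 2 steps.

f′(t) = 3t² - 8t - 3
t₁ = 1.5 − 0.04·(-8.25) = 1.83
t₂ = 1.83 − 0.04·(-7.5933) = 2.133732

2.133732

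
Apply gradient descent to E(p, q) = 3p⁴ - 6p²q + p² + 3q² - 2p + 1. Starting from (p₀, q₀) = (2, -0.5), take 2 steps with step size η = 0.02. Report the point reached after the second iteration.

(-0.152, 0.04)

∇E = (12p³ - 12pq + 2p - 2, -6p² + 6q)
(p₁, q₁) = (2, -0.5) − 0.02·(110, -27) = (-0.2, 0.04)
(p₂, q₂) = (-0.2, 0.04) − 0.02·(-2.4, 0) = (-0.152, 0.04)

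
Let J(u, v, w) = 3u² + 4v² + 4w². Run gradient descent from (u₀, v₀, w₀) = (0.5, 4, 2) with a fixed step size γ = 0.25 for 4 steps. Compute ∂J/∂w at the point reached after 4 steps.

16

∇J = (6u, 8v, 8w)
(u₁, v₁, w₁) = (0.5, 4, 2) − 0.25·(3, 32, 16) = (-0.25, -4, -2)
(u₂, v₂, w₂) = (-0.25, -4, -2) − 0.25·(-1.5, -32, -16) = (0.125, 4, 2)
(u₃, v₃, w₃) = (0.125, 4, 2) − 0.25·(0.75, 32, 16) = (-0.0625, -4, -2)
(u₄, v₄, w₄) = (-0.0625, -4, -2) − 0.25·(-0.375, -32, -16) = (0.03125, 4, 2)
∂J/∂w at (0.03125, 4, 2) = 16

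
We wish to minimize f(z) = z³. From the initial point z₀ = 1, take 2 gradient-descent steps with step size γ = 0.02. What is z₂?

0.886984

f′(z) = 3z²
z₁ = 1 − 0.02·3 = 0.94
z₂ = 0.94 − 0.02·2.6508 = 0.886984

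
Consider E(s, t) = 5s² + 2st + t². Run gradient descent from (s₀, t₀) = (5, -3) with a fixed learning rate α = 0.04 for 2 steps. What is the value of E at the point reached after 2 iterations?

20.24384512

∇E = (10s + 2t, 2s + 2t)
Step 1: at (5, -3), ∇E = (44, 4) → (5, -3) − 0.04·(44, 4) = (3.24, -3.16)
Step 2: at (3.24, -3.16), ∇E = (26.08, 0.16) → (3.24, -3.16) − 0.04·(26.08, 0.16) = (2.1968, -3.1664)
E(2.1968, -3.1664) = 20.24384512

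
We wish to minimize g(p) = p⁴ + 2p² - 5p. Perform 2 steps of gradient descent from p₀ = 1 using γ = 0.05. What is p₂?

g′(p) = 4p³ + 4p - 5
p₁ = 1 − 0.05·3 = 0.85
p₂ = 0.85 − 0.05·0.8565 = 0.807175

0.807175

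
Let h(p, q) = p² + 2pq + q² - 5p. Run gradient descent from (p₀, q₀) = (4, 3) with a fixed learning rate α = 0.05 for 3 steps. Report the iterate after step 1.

(3.55, 2.3)

∇h = (2p + 2q - 5, 2p + 2q)
Step 1: at (4, 3), ∇h = (9, 14) → (4, 3) − 0.05·(9, 14) = (3.55, 2.3)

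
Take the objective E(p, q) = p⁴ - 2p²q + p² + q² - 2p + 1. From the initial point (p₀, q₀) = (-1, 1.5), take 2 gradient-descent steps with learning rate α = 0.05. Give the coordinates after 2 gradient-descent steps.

(-0.8252, 1.386)

∇E = (4p³ - 4pq + 2p - 2, -2p² + 2q)
(p₁, q₁) = (-1, 1.5) − 0.05·(-2, 1) = (-0.9, 1.45)
(p₂, q₂) = (-0.9, 1.45) − 0.05·(-1.496, 1.28) = (-0.8252, 1.386)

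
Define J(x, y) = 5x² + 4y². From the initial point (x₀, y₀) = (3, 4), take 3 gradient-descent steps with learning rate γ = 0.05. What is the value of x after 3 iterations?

∇J = (10x, 8y)
(x₁, y₁) = (3, 4) − 0.05·(30, 32) = (1.5, 2.4)
(x₂, y₂) = (1.5, 2.4) − 0.05·(15, 19.2) = (0.75, 1.44)
(x₃, y₃) = (0.75, 1.44) − 0.05·(7.5, 11.52) = (0.375, 0.864)
x = 0.375

0.375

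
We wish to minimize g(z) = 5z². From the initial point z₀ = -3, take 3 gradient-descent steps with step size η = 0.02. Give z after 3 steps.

-1.536

g′(z) = 10z
z₁ = -3 − 0.02·(-30) = -2.4
z₂ = -2.4 − 0.02·(-24) = -1.92
z₃ = -1.92 − 0.02·(-19.2) = -1.536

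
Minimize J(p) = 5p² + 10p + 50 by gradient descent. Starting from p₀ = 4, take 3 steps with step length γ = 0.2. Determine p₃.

-6

J′(p) = 10p + 10
Step 1: J′(4) = 50; p₁ = 4 − 0.2·50 = -6
Step 2: J′(-6) = -50; p₂ = -6 − 0.2·(-50) = 4
Step 3: J′(4) = 50; p₃ = 4 − 0.2·50 = -6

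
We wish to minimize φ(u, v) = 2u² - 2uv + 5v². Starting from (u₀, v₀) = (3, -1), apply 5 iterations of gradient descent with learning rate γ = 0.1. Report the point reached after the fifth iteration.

(0.31072, 0.09408)

∇φ = (4u - 2v, -2u + 10v)
(u₁, v₁) = (3, -1) − 0.1·(14, -16) = (1.6, 0.6)
(u₂, v₂) = (1.6, 0.6) − 0.1·(5.2, 2.8) = (1.08, 0.32)
(u₃, v₃) = (1.08, 0.32) − 0.1·(3.68, 1.04) = (0.712, 0.216)
(u₄, v₄) = (0.712, 0.216) − 0.1·(2.416, 0.736) = (0.4704, 0.1424)
(u₅, v₅) = (0.4704, 0.1424) − 0.1·(1.5968, 0.4832) = (0.31072, 0.09408)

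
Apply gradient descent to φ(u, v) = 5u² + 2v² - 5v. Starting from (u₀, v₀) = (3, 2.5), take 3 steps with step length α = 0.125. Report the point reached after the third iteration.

(-0.046875, 1.40625)

∇φ = (10u, 4v - 5)
(u₁, v₁) = (3, 2.5) − 0.125·(30, 5) = (-0.75, 1.875)
(u₂, v₂) = (-0.75, 1.875) − 0.125·(-7.5, 2.5) = (0.1875, 1.5625)
(u₃, v₃) = (0.1875, 1.5625) − 0.125·(1.875, 1.25) = (-0.046875, 1.40625)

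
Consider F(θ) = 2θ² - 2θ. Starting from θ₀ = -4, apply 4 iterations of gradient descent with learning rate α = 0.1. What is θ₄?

-0.0832

F′(θ) = 4θ - 2
θ₁ = -4 − 0.1·(-18) = -2.2
θ₂ = -2.2 − 0.1·(-10.8) = -1.12
θ₃ = -1.12 − 0.1·(-6.48) = -0.472
θ₄ = -0.472 − 0.1·(-3.888) = -0.0832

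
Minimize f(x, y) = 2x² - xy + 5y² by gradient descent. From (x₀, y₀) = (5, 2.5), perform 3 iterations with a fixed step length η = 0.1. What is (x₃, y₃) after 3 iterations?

(1.2325, 0.2)

∇f = (4x - y, -x + 10y)
(x₁, y₁) = (5, 2.5) − 0.1·(17.5, 20) = (3.25, 0.5)
(x₂, y₂) = (3.25, 0.5) − 0.1·(12.5, 1.75) = (2, 0.325)
(x₃, y₃) = (2, 0.325) − 0.1·(7.675, 1.25) = (1.2325, 0.2)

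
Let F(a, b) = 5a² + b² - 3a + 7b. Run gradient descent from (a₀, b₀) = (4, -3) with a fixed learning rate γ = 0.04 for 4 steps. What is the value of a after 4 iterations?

∇F = (10a - 3, 2b + 7)
Step 1: at (4, -3), ∇F = (37, 1) → (4, -3) − 0.04·(37, 1) = (2.52, -3.04)
Step 2: at (2.52, -3.04), ∇F = (22.2, 0.92) → (2.52, -3.04) − 0.04·(22.2, 0.92) = (1.632, -3.0768)
Step 3: at (1.632, -3.0768), ∇F = (13.32, 0.8464) → (1.632, -3.0768) − 0.04·(13.32, 0.8464) = (1.0992, -3.110656)
Step 4: at (1.0992, -3.110656), ∇F = (7.992, 0.778688) → (1.0992, -3.110656) − 0.04·(7.992, 0.778688) = (0.77952, -3.14180352)
a = 0.77952

0.77952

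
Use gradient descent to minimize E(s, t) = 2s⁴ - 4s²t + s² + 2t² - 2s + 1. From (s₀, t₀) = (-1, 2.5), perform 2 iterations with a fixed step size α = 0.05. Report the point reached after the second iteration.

∇E = (8s³ - 8st + 2s - 2, -4s² + 4t)
(s₁, t₁) = (-1, 2.5) − 0.05·(8, 6) = (-1.4, 2.2)
(s₂, t₂) = (-1.4, 2.2) − 0.05·(-2.112, 0.96) = (-1.2944, 2.152)

(-1.2944, 2.152)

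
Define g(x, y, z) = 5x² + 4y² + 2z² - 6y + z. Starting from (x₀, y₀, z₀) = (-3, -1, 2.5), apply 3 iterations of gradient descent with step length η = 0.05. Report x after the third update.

∇g = (10x, 8y - 6, 4z + 1)
(x₁, y₁, z₁) = (-3, -1, 2.5) − 0.05·(-30, -14, 11) = (-1.5, -0.3, 1.95)
(x₂, y₂, z₂) = (-1.5, -0.3, 1.95) − 0.05·(-15, -8.4, 8.8) = (-0.75, 0.12, 1.51)
(x₃, y₃, z₃) = (-0.75, 0.12, 1.51) − 0.05·(-7.5, -5.04, 7.04) = (-0.375, 0.372, 1.158)
x = -0.375

-0.375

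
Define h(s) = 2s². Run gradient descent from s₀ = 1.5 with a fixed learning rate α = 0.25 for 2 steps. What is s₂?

h′(s) = 4s
s₁ = 1.5 − 0.25·6 = 0
s₂ = 0 − 0.25·0 = 0

0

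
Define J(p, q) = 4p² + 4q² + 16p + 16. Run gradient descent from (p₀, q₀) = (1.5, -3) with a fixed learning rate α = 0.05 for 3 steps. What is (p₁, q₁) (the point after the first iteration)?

∇J = (8p + 16, 8q)
(p₁, q₁) = (1.5, -3) − 0.05·(28, -24) = (0.1, -1.8)

(0.1, -1.8)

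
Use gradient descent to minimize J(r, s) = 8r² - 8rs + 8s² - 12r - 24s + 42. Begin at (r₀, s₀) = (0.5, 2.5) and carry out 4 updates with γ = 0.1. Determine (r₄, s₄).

∇J = (16r - 8s - 12, -8r + 16s - 24)
Step 1: at (0.5, 2.5), ∇J = (-24, 12) → (0.5, 2.5) − 0.1·(-24, 12) = (2.9, 1.3)
Step 2: at (2.9, 1.3), ∇J = (24, -26.4) → (2.9, 1.3) − 0.1·(24, -26.4) = (0.5, 3.94)
Step 3: at (0.5, 3.94), ∇J = (-35.52, 35.04) → (0.5, 3.94) − 0.1·(-35.52, 35.04) = (4.052, 0.436)
Step 4: at (4.052, 0.436), ∇J = (49.344, -49.44) → (4.052, 0.436) − 0.1·(49.344, -49.44) = (-0.8824, 5.38)

(-0.8824, 5.38)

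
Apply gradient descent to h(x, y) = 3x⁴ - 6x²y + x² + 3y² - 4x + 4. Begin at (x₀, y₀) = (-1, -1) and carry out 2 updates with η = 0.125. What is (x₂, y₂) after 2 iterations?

(-26.5703125, 5.796875)

∇h = (12x³ - 12xy + 2x - 4, -6x² + 6y)
(x₁, y₁) = (-1, -1) − 0.125·(-30, -12) = (2.75, 0.5)
(x₂, y₂) = (2.75, 0.5) − 0.125·(234.5625, -42.375) = (-26.5703125, 5.796875)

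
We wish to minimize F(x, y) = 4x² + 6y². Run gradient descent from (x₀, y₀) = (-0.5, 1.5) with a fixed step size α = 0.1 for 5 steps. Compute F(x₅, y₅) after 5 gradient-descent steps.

∇F = (8x, 12y)
(x₁, y₁) = (-0.5, 1.5) − 0.1·(-4, 18) = (-0.1, -0.3)
(x₂, y₂) = (-0.1, -0.3) − 0.1·(-0.8, -3.6) = (-0.02, 0.06)
(x₃, y₃) = (-0.02, 0.06) − 0.1·(-0.16, 0.72) = (-0.004, -0.012)
(x₄, y₄) = (-0.004, -0.012) − 0.1·(-0.032, -0.144) = (-0.0008, 0.0024)
(x₅, y₅) = (-0.0008, 0.0024) − 0.1·(-0.0064, 0.0288) = (-0.00016, -0.00048)
F(-0.00016, -0.00048) = 0.0000014848

0.0000014848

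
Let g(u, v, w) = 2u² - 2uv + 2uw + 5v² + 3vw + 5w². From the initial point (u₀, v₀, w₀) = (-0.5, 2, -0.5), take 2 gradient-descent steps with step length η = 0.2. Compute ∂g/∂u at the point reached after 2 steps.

-4.08

∇g = (4u - 2v + 2w, -2u + 10v + 3w, 2u + 3v + 10w)
(u₁, v₁, w₁) = (-0.5, 2, -0.5) − 0.2·(-7, 19.5, 0) = (0.9, -1.9, -0.5)
(u₂, v₂, w₂) = (0.9, -1.9, -0.5) − 0.2·(6.4, -22.3, -8.9) = (-0.38, 2.56, 1.28)
∂g/∂u at (-0.38, 2.56, 1.28) = -4.08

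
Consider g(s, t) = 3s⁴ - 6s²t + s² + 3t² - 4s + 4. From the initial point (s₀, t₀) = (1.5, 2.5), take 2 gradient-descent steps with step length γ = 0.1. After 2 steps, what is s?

∇g = (12s³ - 12st + 2s - 4, -6s² + 6t)
Step 1: at (1.5, 2.5), ∇g = (-5.5, 1.5) → (1.5, 2.5) − 0.1·(-5.5, 1.5) = (2.05, 2.35)
Step 2: at (2.05, 2.35), ∇g = (45.6715, -11.115) → (2.05, 2.35) − 0.1·(45.6715, -11.115) = (-2.51715, 3.4615)
s = -2.51715

-2.51715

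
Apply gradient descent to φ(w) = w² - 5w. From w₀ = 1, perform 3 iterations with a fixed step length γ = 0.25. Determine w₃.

2.3125

φ′(w) = 2w - 5
Step 1: φ′(1) = -3; w₁ = 1 − 0.25·(-3) = 1.75
Step 2: φ′(1.75) = -1.5; w₂ = 1.75 − 0.25·(-1.5) = 2.125
Step 3: φ′(2.125) = -0.75; w₃ = 2.125 − 0.25·(-0.75) = 2.3125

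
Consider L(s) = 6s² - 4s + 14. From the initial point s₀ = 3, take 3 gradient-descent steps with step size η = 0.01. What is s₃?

2.150592

L′(s) = 12s - 4
s₁ = 3 − 0.01·32 = 2.68
s₂ = 2.68 − 0.01·28.16 = 2.3984
s₃ = 2.3984 − 0.01·24.7808 = 2.150592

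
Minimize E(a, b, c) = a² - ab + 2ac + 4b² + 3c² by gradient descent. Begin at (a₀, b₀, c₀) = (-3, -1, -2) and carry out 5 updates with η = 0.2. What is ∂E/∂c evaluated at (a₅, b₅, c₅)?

0.36352

∇E = (2a - b + 2c, -a + 8b, 2a + 6c)
(a₁, b₁, c₁) = (-3, -1, -2) − 0.2·(-9, -5, -18) = (-1.2, 0, 1.6)
(a₂, b₂, c₂) = (-1.2, 0, 1.6) − 0.2·(0.8, 1.2, 7.2) = (-1.36, -0.24, 0.16)
(a₃, b₃, c₃) = (-1.36, -0.24, 0.16) − 0.2·(-2.16, -0.56, -1.76) = (-0.928, -0.128, 0.512)
(a₄, b₄, c₄) = (-0.928, -0.128, 0.512) − 0.2·(-0.704, -0.096, 1.216) = (-0.7872, -0.1088, 0.2688)
(a₅, b₅, c₅) = (-0.7872, -0.1088, 0.2688) − 0.2·(-0.928, -0.0832, 0.0384) = (-0.6016, -0.09216, 0.26112)
∂E/∂c at (-0.6016, -0.09216, 0.26112) = 0.36352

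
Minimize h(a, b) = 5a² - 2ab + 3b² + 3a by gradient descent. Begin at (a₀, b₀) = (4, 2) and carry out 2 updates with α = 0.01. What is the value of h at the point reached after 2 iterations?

61.37471624

∇h = (10a - 2b + 3, -2a + 6b)
(a₁, b₁) = (4, 2) − 0.01·(39, 4) = (3.61, 1.96)
(a₂, b₂) = (3.61, 1.96) − 0.01·(35.18, 4.54) = (3.2582, 1.9146)
h(3.2582, 1.9146) = 61.37471624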